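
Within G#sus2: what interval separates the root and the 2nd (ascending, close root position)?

Spelling the chord: G#-A#-D#.
So we need the interval from G# up to A#.
From G# to A# is 2 semitones, exactly the major second.

M2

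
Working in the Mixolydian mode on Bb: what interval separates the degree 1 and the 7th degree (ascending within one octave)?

Spelling the Mixolydian mode on Bb: Bb C D Eb F G Ab.
Degree 1 = Bb; 7th degree = Ab.
From Bb to Ab: 10 semitones over a seventh = minor.

minor seventh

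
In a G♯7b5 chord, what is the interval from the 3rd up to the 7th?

diminished fifth

Spelling the chord: G♯ B♯ D F♯.
So we need the interval from B♯ up to F♯.
5 letter names make it a fifth; at 6 semitones (a half step narrower than perfect) the quality is diminished.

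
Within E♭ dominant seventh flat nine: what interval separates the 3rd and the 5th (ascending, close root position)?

The chord tones of E♭ dominant seventh flat nine are E♭ G B♭ D♭ F♭.
The 3rd is G and the 5th is B♭.
From G to B♭: 3 semitones over a third = minor.

minor third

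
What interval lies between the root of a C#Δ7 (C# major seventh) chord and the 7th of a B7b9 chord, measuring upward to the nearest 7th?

minor 6th

The root of C#Δ7 (C# major seventh) is C#; the 7th of B7b9 is A.
C# up to A is 8 semitones, a half step narrower than a major sixth, so the interval is minor.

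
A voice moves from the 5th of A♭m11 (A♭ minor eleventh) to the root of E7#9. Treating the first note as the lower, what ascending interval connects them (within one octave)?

The 5th of A♭m11 (A♭ minor eleventh) is E♭; the root of E7#9 is E.
E♭ up to E is 1 semitone, a half step wider than a perfect unison, so the interval is augmented.

augmented 1st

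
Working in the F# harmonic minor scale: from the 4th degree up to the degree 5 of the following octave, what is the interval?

major 9th

F# harmonic minor: F# G# A B C# D E#.
So we need the interval from B up to C#.
Counting 9 letters and 14 half steps from B gives a major ninth.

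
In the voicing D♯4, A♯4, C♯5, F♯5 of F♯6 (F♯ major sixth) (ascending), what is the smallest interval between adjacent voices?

minor third

Adjacent intervals: D♯4→A♯4 = perfect fifth; A♯4→C♯5 = minor third; C♯5→F♯5 = perfect fourth.
The smallest is A♯4 to C♯5, a minor third (3 semitones).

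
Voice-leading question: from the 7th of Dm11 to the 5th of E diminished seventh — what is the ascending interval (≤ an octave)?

The 7th of Dm11 is C; the 5th of E diminished seventh is B♭.
C up to B♭ is 10 semitones, a half step narrower than a major seventh, so the interval is minor.

minor seventh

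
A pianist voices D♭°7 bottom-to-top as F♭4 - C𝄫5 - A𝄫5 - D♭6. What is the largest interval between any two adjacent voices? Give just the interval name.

major sixth

Adjacent intervals: F♭4→C𝄫5 = diminished fifth; C𝄫5→A𝄫5 = major sixth; A𝄫5→D♭6 = augmented fourth.
The largest is C𝄫5 to A𝄫5, a major sixth (9 semitones).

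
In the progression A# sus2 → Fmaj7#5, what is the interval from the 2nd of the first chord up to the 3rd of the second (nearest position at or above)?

diminished seventh

A# sus2 has B# as its 2nd, and Fmaj7#5 has A as its 3rd.
B# up to A is 9 semitones, a whole step narrower than a major seventh, so the interval is diminished.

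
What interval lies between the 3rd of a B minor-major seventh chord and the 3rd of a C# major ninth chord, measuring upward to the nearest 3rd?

A2

The 3rd of B minor-major seventh is D; the 3rd of C# major ninth is E#.
D up to E# is 3 semitones, a half step wider than a major second, so the interval is augmented.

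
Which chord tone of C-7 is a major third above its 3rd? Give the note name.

The chord tones of C-7 (C minor seventh) are C, Eb, G, Bb.
The 3rd is Eb. A major third above Eb is G.
G is the chord's 5th.

G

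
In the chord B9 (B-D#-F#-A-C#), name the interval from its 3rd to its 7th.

So we need the interval from D# up to A.
5 letter names make it a fifth; at 6 semitones (a half step narrower than perfect) the quality is diminished.

d5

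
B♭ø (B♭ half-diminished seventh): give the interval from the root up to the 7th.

minor seventh

B♭ø7 is spelled B♭ D♭ F♭ A♭.
That puts B♭ below A♭.
B♭ up to A♭ is 10 semitones, a half step narrower than a major seventh, so the interval is minor.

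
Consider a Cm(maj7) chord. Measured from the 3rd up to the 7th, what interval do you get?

augmented fifth

The chord tones of Cm(maj7) are C, Eb, G, B.
That puts Eb below B.
Eb up to B is 8 semitones, a half step wider than a perfect fifth, so the interval is augmented.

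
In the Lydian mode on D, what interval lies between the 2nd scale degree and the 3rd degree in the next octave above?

D lydian: D E F# G# A B C#.
The 2nd scale degree is E and the degree 3 (up an octave) is F#.
From E to F# is 14 semitones, exactly the major ninth.

major ninth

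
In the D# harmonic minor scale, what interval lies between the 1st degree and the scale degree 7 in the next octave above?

major fourteenth

The scale runs D# E# F# G# A# B C##.
So we need the interval from D# up to C##.
Counting 14 letters and 23 half steps from D# gives a major fourteenth.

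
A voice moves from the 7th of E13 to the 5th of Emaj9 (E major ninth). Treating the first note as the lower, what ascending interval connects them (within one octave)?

The 7th of E13 is D; the 5th of Emaj9 (E major ninth) is B.
From D to B is 9 semitones, exactly the major sixth.

M6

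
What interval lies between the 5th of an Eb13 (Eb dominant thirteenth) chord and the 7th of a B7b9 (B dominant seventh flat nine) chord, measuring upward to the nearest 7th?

major 7th

The 5th of Eb13 (Eb dominant thirteenth) is Bb; the 7th of B7b9 (B dominant seventh flat nine) is A.
Counting 7 letters and 11 half steps from Bb gives a major seventh.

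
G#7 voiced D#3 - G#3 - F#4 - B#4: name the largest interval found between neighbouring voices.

Adjacent intervals: D#3→G#3 = perfect fourth; G#3→F#4 = minor seventh; F#4→B#4 = augmented fourth.
The largest is G#3 to F#4, a minor seventh (10 semitones).

minor seventh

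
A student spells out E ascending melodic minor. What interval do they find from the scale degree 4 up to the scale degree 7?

E melodic minor: E F# G A B C# D#.
The scale degree 4 is A and the scale degree 7 is D#.
From A to D#: 6 semitones over a fourth = augmented.

A4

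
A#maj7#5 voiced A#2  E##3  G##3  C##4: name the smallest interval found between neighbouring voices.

minor third

Adjacent intervals: A#2→E##3 = augmented fifth; E##3→G##3 = minor third; G##3→C##4 = perfect fourth.
The smallest is E##3 to G##3, a minor third (3 semitones).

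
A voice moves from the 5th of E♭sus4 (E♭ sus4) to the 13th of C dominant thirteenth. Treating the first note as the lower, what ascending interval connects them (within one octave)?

The 5th of E♭sus4 (E♭ sus4) is B♭; the 13th of C dominant thirteenth is A.
From B♭ to A is 11 semitones, exactly the major seventh.

major 7th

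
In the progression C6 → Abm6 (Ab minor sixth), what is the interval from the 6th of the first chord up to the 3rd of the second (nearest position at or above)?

diminished third

The 6th of C6 is A; the 3rd of Abm6 (Ab minor sixth) is Cb.
3 letter names make it a third; at 2 semitones (a whole step narrower than major) the quality is diminished.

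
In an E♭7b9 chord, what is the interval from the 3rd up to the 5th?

minor 3rd

E♭7b9 (E♭ dominant seventh flat nine): E♭ G B♭ D♭ F♭.
The 3rd is G and the 5th is B♭.
From G to B♭: 3 semitones over a third = minor.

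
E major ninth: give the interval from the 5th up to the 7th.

Emaj9: E, G#, B, D#, F#.
So we need the interval from B up to D#.
B up to D# spans 3 letter names and 4 semitones — a major third.

major third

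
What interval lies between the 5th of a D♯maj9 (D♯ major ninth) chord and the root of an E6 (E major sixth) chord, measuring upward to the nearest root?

diminished 5th

The 5th of D♯maj9 (D♯ major ninth) is A♯; the root of E6 (E major sixth) is E.
From A♯ to E: 6 semitones over a fifth = diminished.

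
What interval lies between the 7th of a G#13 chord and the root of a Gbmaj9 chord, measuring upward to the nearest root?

diminished second

The 7th of G#13 is F#; the root of Gbmaj9 is Gb.
From F# to Gb: 0 semitones over a second = diminished.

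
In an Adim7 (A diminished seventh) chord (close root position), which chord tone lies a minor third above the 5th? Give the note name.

Gb

The chord tones of Adim7 (A diminished seventh) are A, C, Eb, Gb.
The 5th is Eb. A minor third above Eb is Gb.
Gb is the chord's 7th.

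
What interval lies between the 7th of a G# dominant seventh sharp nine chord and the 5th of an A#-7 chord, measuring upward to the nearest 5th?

major seventh

G# dominant seventh sharp nine has F# as its 7th, and A#-7 has E# as its 5th.
From F# to E# is 11 semitones, exactly the major seventh.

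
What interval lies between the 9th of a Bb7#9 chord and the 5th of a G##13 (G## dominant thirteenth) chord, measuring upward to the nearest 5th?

Bb7#9 has C# as its 9th, and G##13 (G## dominant thirteenth) has D## as its 5th.
2 letter names make it a second; at 3 semitones (a half step wider than major) the quality is augmented.

A2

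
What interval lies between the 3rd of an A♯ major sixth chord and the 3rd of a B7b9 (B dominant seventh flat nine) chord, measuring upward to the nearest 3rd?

The 3rd of A♯ major sixth is C𝄪; the 3rd of B7b9 (B dominant seventh flat nine) is D♯.
C𝄪 up to D♯ is 1 semitone, a half step narrower than a major second, so the interval is minor.

minor second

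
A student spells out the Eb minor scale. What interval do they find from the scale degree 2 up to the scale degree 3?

Spelling the Eb minor scale: Eb F Gb Ab Bb Cb Db.
The scale degree 2 is F and the scale degree 3 is Gb.
F up to Gb is 1 semitone, a half step narrower than a major second, so the interval is minor.

minor 2nd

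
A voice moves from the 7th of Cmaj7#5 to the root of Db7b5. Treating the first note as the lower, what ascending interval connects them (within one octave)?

Cmaj7#5 has B as its 7th, and Db7b5 has Db as its root.
B up to Db is 2 semitones, a whole step narrower than a major third, so the interval is diminished.

diminished third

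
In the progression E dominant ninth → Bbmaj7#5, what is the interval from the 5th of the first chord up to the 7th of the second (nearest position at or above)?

minor seventh

E dominant ninth has B as its 5th, and Bbmaj7#5 has A as its 7th.
From B to A: 10 semitones over a seventh = minor.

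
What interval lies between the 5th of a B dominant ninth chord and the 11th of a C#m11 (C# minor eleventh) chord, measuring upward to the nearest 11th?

The 5th of B dominant ninth is F#; the 11th of C#m11 (C# minor eleventh) is F#.
Counting 1 letters and 0 half steps from F# gives a perfect unison.

perfect unison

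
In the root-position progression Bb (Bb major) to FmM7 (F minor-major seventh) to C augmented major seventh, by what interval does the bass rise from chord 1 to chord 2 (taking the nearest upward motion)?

perfect 5th

The roots are Bb and F.
Counting 5 letters and 7 half steps from Bb gives a perfect fifth.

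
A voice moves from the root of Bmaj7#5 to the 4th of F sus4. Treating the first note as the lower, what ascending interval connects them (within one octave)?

diminished octave

The root of Bmaj7#5 is B; the 4th of F sus4 is Bb.
8 letter names make it an octave; at 11 semitones (a half step narrower than perfect) the quality is diminished.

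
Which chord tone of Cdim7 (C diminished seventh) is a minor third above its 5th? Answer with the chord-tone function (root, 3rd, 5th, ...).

C°7 (C diminished seventh) is spelled C–Eb–Gb–Bbb.
The 5th is Gb. A minor third above Gb is Bbb.
Bbb is the chord's 7th.

7th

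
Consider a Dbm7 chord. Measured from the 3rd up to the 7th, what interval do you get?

The chord tones of Db-7 are Db, Fb, Ab, Cb.
So we need the interval from Fb up to Cb.
Counting 5 letters and 7 half steps from Fb gives a perfect fifth.

perfect fifth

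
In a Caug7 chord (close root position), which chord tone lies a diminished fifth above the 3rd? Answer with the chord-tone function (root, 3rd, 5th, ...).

Caug7: C E G# Bb.
The 3rd is E. A diminished fifth above E is Bb.
Bb is the chord's 7th.

7th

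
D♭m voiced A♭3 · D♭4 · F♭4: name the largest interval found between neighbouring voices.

Adjacent intervals: A♭3→D♭4 = perfect fourth; D♭4→F♭4 = minor third.
The largest is A♭3 to D♭4, a perfect fourth (5 semitones).

perfect fourth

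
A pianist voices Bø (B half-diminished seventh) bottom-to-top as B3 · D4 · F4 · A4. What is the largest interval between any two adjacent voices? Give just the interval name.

Adjacent intervals: B3→D4 = minor third; D4→F4 = minor third; F4→A4 = major third.
The largest is F4 to A4, a major third (4 semitones).

major third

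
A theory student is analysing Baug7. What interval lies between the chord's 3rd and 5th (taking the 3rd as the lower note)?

B augmented seventh is spelled B, D#, F##, A.
3rd = D#; 5th = F##.
D# up to F## spans 3 letter names and 4 semitones — a major third.

major third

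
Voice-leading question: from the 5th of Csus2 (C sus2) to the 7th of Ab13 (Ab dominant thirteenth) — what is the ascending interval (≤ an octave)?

The 5th of Csus2 (C sus2) is G; the 7th of Ab13 (Ab dominant thirteenth) is Gb.
8 letter names make it an octave; at 11 semitones (a half step narrower than perfect) the quality is diminished.

diminished octave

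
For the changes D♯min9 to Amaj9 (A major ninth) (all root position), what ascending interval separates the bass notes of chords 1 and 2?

The roots are D♯ and A.
From D♯ to A: 6 semitones over a fifth = diminished.

diminished fifth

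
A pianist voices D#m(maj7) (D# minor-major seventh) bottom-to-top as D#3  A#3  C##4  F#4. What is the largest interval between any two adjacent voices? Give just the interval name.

Adjacent intervals: D#3→A#3 = perfect fifth; A#3→C##4 = major third; C##4→F#4 = diminished fourth.
The largest is D#3 to A#3, a perfect fifth (7 semitones).

perfect fifth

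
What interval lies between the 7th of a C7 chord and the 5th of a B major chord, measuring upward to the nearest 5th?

C7 has Bb as its 7th, and B major has F# as its 5th.
From Bb to F#: 8 semitones over a fifth = augmented.

A5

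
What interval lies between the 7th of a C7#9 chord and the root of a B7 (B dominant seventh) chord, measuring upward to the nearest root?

The 7th of C7#9 is Bb; the root of B7 (B dominant seventh) is B.
1 letter names make it a unison; at 1 semitone (a half step wider than perfect) the quality is augmented.

augmented 1st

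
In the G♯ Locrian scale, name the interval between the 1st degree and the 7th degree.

The scale runs G♯ A B C♯ D E F♯.
1st degree = G♯; 7th scale degree = F♯.
G♯ up to F♯ is 10 semitones, a half step narrower than a major seventh, so the interval is minor.

m7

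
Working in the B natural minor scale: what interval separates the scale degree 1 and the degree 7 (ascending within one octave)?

B natural minor: B C# D E F# G A.
That puts B below A.
7 letter names make it a seventh; at 10 semitones (a half step narrower than major) the quality is minor.

minor 7th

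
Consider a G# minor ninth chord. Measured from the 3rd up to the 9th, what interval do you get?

major 7th

G#min9: G#-B-D#-F#-A#.
The 3rd is B and the 9th is A#.
From B to A# is 11 semitones, exactly the major seventh.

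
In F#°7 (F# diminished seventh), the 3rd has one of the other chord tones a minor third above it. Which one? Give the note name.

Spelling the chord: F#-A-C-Eb.
The 3rd is A. A minor third above A is C.
C is the chord's 5th.

C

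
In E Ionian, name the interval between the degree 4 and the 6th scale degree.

Spelling E Ionian: E F# G# A B C# D#.
Degree 4 = A; degree 6 = C#.
A up to C# spans 3 letter names and 4 semitones — a major third.

major third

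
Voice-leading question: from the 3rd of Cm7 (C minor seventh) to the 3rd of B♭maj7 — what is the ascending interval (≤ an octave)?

major seventh

The 3rd of Cm7 (C minor seventh) is E♭; the 3rd of B♭maj7 is D.
E♭ up to D spans 7 letter names and 11 semitones — a major seventh.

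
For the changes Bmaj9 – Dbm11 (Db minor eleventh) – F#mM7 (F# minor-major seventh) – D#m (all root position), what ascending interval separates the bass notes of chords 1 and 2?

The roots are B and Db.
B up to Db is 2 semitones, a whole step narrower than a major third, so the interval is diminished.

d3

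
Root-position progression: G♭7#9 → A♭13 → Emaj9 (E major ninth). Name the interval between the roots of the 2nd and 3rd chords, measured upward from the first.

The roots are A♭ and E.
5 letter names make it a fifth; at 8 semitones (a half step wider than perfect) the quality is augmented.

augmented 5th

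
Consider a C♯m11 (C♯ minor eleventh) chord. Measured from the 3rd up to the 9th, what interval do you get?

major seventh

C♯m11 is spelled C♯ E G♯ B D♯ F♯.
3rd = E; 9th = D♯.
Counting 7 letters and 11 half steps from E gives a major seventh.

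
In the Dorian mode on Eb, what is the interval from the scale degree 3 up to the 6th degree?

The scale runs Eb F Gb Ab Bb C Db.
That puts Gb below C.
From Gb to C: 6 semitones over a fourth = augmented.

augmented fourth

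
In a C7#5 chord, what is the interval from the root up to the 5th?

Spelling the chord: C-E-G#-Bb.
So we need the interval from C up to G#.
C up to G# is 8 semitones, a half step wider than a perfect fifth, so the interval is augmented.

augmented 5th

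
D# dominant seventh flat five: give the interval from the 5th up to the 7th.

major third

The chord tones of D#7b5 are D#, F##, A, C#.
So we need the interval from A up to C#.
From A to C# is 4 semitones, exactly the major third.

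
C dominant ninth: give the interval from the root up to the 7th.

C9 (C dominant ninth) is spelled C-E-G-Bb-D.
That puts C below Bb.
From C to Bb: 10 semitones over a seventh = minor.

minor 7th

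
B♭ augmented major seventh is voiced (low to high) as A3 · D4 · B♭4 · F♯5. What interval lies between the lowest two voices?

perfect 4th

Those voices are A3 and D4.
A up to D spans 4 letter names and 5 semitones — a perfect fourth.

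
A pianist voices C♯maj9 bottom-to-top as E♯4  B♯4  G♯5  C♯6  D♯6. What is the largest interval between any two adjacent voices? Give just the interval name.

Adjacent intervals: E♯4→B♯4 = perfect fifth; B♯4→G♯5 = minor sixth; G♯5→C♯6 = perfect fourth; C♯6→D♯6 = major second.
The largest is B♯4 to G♯5, a minor sixth (8 semitones).

m6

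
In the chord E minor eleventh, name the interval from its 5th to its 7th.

minor third

The chord tones of Em11 (E minor eleventh) are E, G, B, D, F#, A.
5th = B; 7th = D.
B up to D is 3 semitones, a half step narrower than a major third, so the interval is minor.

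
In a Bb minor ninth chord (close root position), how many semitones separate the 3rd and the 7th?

7

The chord tones of Bbmin9 are Bb-Db-F-Ab-C.
Db to Ab is a perfect fifth: 7 semitones.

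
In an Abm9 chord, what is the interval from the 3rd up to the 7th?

Ab minor ninth: Ab-Cb-Eb-Gb-Bb.
3rd = Cb; 7th = Gb.
Cb up to Gb spans 5 letter names and 7 semitones — a perfect fifth.

perfect fifth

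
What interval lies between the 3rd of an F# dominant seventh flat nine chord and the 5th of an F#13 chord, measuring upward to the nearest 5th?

The 3rd of F# dominant seventh flat nine is A#; the 5th of F#13 is C#.
3 letter names make it a third; at 3 semitones (a half step narrower than major) the quality is minor.

minor third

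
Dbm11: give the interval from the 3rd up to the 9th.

major seventh

Dbm11 (Db minor eleventh): Db Fb Ab Cb Eb Gb.
3rd = Fb; 9th = Eb.
Fb up to Eb spans 7 letter names and 11 semitones — a major seventh.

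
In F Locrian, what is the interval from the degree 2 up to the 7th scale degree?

Spelling F Locrian: F Gb Ab Bb Cb Db Eb.
The degree 2 is Gb and the 7th degree is Eb.
Counting 6 letters and 9 half steps from Gb gives a major sixth.

major sixth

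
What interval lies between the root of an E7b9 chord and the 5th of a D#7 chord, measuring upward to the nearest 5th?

augmented fourth

E7b9 has E as its root, and D#7 has A# as its 5th.
From E to A#: 6 semitones over a fourth = augmented.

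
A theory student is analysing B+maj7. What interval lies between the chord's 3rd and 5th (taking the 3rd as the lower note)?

M3

B+maj7: B–D#–F##–A#.
So we need the interval from D# up to F##.
From D# to F## is 4 semitones, exactly the major third.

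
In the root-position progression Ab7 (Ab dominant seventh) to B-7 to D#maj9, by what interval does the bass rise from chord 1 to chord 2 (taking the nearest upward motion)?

A2

The roots are Ab and B.
Ab up to B is 3 semitones, a half step wider than a major second, so the interval is augmented.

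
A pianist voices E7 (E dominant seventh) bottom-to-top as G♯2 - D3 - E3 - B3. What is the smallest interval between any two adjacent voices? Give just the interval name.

major second

Adjacent intervals: G♯2→D3 = diminished fifth; D3→E3 = major second; E3→B3 = perfect fifth.
The smallest is D3 to E3, a major second (2 semitones).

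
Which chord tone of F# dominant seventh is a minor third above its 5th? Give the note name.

F# dominant seventh: F#, A#, C#, E.
The 5th is C#. A minor third above C# is E.
E is the chord's 7th.

E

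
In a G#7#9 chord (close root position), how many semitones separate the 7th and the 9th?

G#7#9: G# B# D# F# A##.
F# to A## is an augmented third: 5 semitones.

5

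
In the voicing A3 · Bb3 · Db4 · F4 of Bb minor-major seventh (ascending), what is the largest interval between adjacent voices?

major 3rd

Adjacent intervals: A3→Bb3 = minor second; Bb3→Db4 = minor third; Db4→F4 = major third.
The largest is Db4 to F4, a major third (4 semitones).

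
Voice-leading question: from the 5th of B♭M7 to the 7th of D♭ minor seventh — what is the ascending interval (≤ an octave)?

B♭M7 has F as its 5th, and D♭ minor seventh has C♭ as its 7th.
From F to C♭: 6 semitones over a fifth = diminished.

diminished fifth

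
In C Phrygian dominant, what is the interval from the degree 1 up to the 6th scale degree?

m6

The scale runs C Db E F G Ab Bb.
The degree 1 is C and the scale degree 6 is Ab.
From C to Ab: 8 semitones over a sixth = minor.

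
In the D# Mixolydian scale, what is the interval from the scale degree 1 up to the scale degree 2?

major second

D# mixolydian: D# E# F## G# A# B# C#.
The scale degree 1 is D# and the degree 2 is E#.
From D# to E# is 2 semitones, exactly the major second.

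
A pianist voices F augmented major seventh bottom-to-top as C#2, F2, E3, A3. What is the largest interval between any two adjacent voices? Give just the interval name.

Adjacent intervals: C#2→F2 = diminished fourth; F2→E3 = major seventh; E3→A3 = perfect fourth.
The largest is F2 to E3, a major seventh (11 semitones).

major 7th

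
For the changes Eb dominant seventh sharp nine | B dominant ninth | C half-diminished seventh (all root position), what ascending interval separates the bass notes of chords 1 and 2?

The roots are Eb and B.
Eb up to B is 8 semitones, a half step wider than a perfect fifth, so the interval is augmented.

augmented fifth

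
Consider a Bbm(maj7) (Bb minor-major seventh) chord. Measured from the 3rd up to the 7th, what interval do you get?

augmented fifth

Bb minor-major seventh is spelled Bb-Db-F-A.
The 3rd is Db and the 7th is A.
From Db to A: 8 semitones over a fifth = augmented.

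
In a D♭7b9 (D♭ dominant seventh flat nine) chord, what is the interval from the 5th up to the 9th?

diminished fifth

Spelling the chord: D♭–F–A♭–C♭–E𝄫.
The 5th is A♭ and the 9th is E𝄫.
5 letter names make it a fifth; at 6 semitones (a half step narrower than perfect) the quality is diminished.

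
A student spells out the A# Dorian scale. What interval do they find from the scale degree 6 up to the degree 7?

A# dorian: A# B# C# D# E# F## G#.
So we need the interval from F## up to G#.
From F## to G#: 1 semitone over a second = minor.

m2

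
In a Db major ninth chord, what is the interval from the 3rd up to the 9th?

minor seventh

Dbmaj9 (Db major ninth): Db F Ab C Eb.
The 3rd is F and the 9th is Eb.
7 letter names make it a seventh; at 10 semitones (a half step narrower than major) the quality is minor.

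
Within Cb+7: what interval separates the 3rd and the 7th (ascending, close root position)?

The chord tones of Cb augmented seventh are Cb, Eb, G, Bbb.
3rd = Eb; 7th = Bbb.
Eb up to Bbb is 6 semitones, a half step narrower than a perfect fifth, so the interval is diminished.
This 3–7 tritone is the characteristic tension at the heart of the dominant sound.

diminished fifth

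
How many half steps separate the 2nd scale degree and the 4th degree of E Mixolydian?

The scale is E F♯ G♯ A B C♯ D.
F♯ up to A is a minor third — 3 semitones.

3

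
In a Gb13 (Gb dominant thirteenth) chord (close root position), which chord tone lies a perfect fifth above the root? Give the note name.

Db

Gb13 (Gb dominant thirteenth): Gb Bb Db Fb Ab Eb.
The root is Gb. A perfect fifth above Gb is Db.
Db is the chord's 5th.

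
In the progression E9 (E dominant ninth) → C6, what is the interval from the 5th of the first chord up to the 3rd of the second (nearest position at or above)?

The 5th of E9 (E dominant ninth) is B; the 3rd of C6 is E.
B up to E spans 4 letter names and 5 semitones — a perfect fourth.

perfect fourth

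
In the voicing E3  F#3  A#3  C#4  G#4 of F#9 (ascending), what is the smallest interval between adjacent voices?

major second

Adjacent intervals: E3→F#3 = major second; F#3→A#3 = major third; A#3→C#4 = minor third; C#4→G#4 = perfect fifth.
The smallest is E3 to F#3, a major second (2 semitones).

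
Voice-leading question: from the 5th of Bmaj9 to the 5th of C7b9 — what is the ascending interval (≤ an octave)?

minor second

The 5th of Bmaj9 is F♯; the 5th of C7b9 is G.
2 letter names make it a second; at 1 semitone (a half step narrower than major) the quality is minor.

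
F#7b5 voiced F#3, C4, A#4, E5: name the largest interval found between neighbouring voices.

Adjacent intervals: F#3→C4 = diminished fifth; C4→A#4 = augmented sixth; A#4→E5 = diminished fifth.
The largest is C4 to A#4, an augmented sixth (10 semitones).

augmented sixth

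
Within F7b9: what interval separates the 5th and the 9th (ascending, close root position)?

d5

Spelling the chord: F-A-C-Eb-Gb.
The 5th is C and the 9th is Gb.
C up to Gb is 6 semitones, a half step narrower than a perfect fifth, so the interval is diminished.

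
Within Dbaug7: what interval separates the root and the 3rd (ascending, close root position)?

The chord tones of Dbaug7 are Db–F–A–Cb.
The root is Db and the 3rd is F.
Db up to F spans 3 letter names and 4 semitones — a major third.

major third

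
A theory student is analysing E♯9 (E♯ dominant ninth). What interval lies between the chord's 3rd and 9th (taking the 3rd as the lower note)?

minor 7th

The chord tones of E♯ dominant ninth are E♯–G𝄪–B♯–D♯–F𝄪.
3rd = G𝄪; 9th = F𝄪.
From G𝄪 to F𝄪: 10 semitones over a seventh = minor.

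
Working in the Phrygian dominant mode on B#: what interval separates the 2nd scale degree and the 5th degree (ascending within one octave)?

The scale runs B# C# D## E# F## G# A#.
2nd scale degree = C#; 5th degree = F##.
From C# to F##: 6 semitones over a fourth = augmented.

augmented fourth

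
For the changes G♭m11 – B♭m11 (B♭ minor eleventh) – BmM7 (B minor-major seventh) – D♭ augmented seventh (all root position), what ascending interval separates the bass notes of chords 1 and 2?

The roots are G♭ and B♭.
G♭ up to B♭ spans 3 letter names and 4 semitones — a major third.

major third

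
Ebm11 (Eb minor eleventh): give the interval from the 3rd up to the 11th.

major ninth

Spelling the chord: Eb–Gb–Bb–Db–F–Ab.
So we need the interval from Gb up to Ab.
From Gb to Ab is 14 semitones, exactly the major ninth.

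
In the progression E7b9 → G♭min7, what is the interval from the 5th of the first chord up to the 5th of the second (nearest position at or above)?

d3

The 5th of E7b9 is B; the 5th of G♭min7 is D♭.
From B to D♭: 2 semitones over a third = diminished.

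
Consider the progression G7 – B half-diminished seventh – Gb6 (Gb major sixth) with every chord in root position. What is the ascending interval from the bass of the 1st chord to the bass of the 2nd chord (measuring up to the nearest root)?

major 3rd

The roots are G and B.
Counting 3 letters and 4 half steps from G gives a major third.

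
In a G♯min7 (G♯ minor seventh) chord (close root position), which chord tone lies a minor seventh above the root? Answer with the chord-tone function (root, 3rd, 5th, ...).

G♯-7 (G♯ minor seventh): G♯–B–D♯–F♯.
The root is G♯. A minor seventh above G♯ is F♯.
F♯ is the chord's 7th.

7th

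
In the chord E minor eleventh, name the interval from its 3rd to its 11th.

major 9th

Spelling the chord: E-G-B-D-F#-A.
The 3rd is G and the 11th is A.
Counting 9 letters and 14 half steps from G gives a major ninth.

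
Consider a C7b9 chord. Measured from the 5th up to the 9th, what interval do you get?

C7b9 (C dominant seventh flat nine): C, E, G, Bb, Db.
The 5th is G and the 9th is Db.
5 letter names make it a fifth; at 6 semitones (a half step narrower than perfect) the quality is diminished.

d5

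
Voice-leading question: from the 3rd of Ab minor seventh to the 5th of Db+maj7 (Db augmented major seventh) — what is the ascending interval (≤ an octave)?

augmented sixth

Ab minor seventh has Cb as its 3rd, and Db+maj7 (Db augmented major seventh) has A as its 5th.
6 letter names make it a sixth; at 10 semitones (a half step wider than major) the quality is augmented.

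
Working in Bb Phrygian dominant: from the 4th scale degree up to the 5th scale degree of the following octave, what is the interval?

major ninth

Spelling Bb Phrygian dominant: Bb Cb D Eb F Gb Ab.
That puts Eb below F.
Eb up to F spans 9 letter names and 14 semitones — a major ninth.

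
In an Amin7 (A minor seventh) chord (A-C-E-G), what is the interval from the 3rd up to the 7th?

perfect fifth

So we need the interval from C up to G.
Counting 5 letters and 7 half steps from C gives a perfect fifth.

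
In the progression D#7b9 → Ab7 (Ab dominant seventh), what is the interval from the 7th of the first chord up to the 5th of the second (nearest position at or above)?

The 7th of D#7b9 is C#; the 5th of Ab7 (Ab dominant seventh) is Eb.
3 letter names make it a third; at 2 semitones (a whole step narrower than major) the quality is diminished.

diminished third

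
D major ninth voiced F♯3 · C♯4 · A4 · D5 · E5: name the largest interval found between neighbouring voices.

minor sixth

Adjacent intervals: F♯3→C♯4 = perfect fifth; C♯4→A4 = minor sixth; A4→D5 = perfect fourth; D5→E5 = major second.
The largest is C♯4 to A4, a minor sixth (8 semitones).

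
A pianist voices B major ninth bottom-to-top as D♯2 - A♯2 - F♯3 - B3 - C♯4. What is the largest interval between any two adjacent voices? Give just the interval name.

Adjacent intervals: D♯2→A♯2 = perfect fifth; A♯2→F♯3 = minor sixth; F♯3→B3 = perfect fourth; B3→C♯4 = major second.
The largest is A♯2 to F♯3, a minor sixth (8 semitones).

minor 6th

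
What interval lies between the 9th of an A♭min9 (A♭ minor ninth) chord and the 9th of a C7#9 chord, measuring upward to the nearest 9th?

A♭min9 (A♭ minor ninth) has B♭ as its 9th, and C7#9 has D♯ as its 9th.
3 letter names make it a third; at 5 semitones (a half step wider than major) the quality is augmented.

augmented third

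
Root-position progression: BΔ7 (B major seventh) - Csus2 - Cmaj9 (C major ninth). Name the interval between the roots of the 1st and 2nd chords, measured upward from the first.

minor second

The roots are B and C.
2 letter names make it a second; at 1 semitone (a half step narrower than major) the quality is minor.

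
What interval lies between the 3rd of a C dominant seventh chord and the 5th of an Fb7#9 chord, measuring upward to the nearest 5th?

diminished sixth

The 3rd of C dominant seventh is E; the 5th of Fb7#9 is Cb.
E up to Cb is 7 semitones, a whole step narrower than a major sixth, so the interval is diminished.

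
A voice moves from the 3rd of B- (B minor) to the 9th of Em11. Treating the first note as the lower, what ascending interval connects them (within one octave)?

The 3rd of B- (B minor) is D; the 9th of Em11 is F♯.
D up to F♯ spans 3 letter names and 4 semitones — a major third.

major third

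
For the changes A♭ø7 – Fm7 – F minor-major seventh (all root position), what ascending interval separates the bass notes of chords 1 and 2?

The roots are A♭ and F.
A♭ up to F spans 6 letter names and 9 semitones — a major sixth.

major sixth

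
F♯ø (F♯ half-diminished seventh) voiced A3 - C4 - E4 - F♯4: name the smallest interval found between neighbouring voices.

major second

Adjacent intervals: A3→C4 = minor third; C4→E4 = major third; E4→F♯4 = major second.
The smallest is E4 to F♯4, a major second (2 semitones).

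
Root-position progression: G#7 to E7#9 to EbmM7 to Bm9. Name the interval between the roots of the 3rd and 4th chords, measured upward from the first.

augmented fifth

The roots are Eb and B.
From Eb to B: 8 semitones over a fifth = augmented.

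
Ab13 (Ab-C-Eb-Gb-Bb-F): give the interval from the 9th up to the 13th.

That puts Bb below F.
Bb up to F spans 5 letter names and 7 semitones — a perfect fifth.

perfect fifth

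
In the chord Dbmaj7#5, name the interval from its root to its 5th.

augmented 5th

Db augmented major seventh is spelled Db F A C.
Root = Db; 5th = A.
Db up to A is 8 semitones, a half step wider than a perfect fifth, so the interval is augmented.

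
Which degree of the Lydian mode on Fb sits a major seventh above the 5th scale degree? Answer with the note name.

The scale is Fb Gb Ab Bb Cb Db Eb.
The 5th scale degree is Cb; a major seventh above that is Bb — scale degree 4.

Bb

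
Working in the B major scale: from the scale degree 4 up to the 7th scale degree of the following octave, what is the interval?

B major: B C♯ D♯ E F♯ G♯ A♯.
The scale degree 4 is E and the degree 7 (up an octave) is A♯.
From E to A♯: 18 semitones over an eleventh = augmented.

A11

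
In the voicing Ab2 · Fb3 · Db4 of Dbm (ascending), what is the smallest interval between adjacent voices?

Adjacent intervals: Ab2→Fb3 = minor sixth; Fb3→Db4 = major sixth.
The smallest is Ab2 to Fb3, a minor sixth (8 semitones).

minor 6th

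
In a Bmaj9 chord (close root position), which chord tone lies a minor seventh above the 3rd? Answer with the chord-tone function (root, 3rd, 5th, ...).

9th

B major ninth: B, D#, F#, A#, C#.
The 3rd is D#. A minor seventh above D# is C#.
C# is the chord's 9th.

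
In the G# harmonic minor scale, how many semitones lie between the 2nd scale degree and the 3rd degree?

The scale is G# A# B C# D# E F##.
A# up to B is a minor second — 1 semitone.

1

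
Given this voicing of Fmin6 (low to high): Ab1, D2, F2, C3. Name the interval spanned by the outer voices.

The outer voices are Ab1 and C3.
Counting 10 letters and 16 half steps from Ab gives a major tenth.

major 10th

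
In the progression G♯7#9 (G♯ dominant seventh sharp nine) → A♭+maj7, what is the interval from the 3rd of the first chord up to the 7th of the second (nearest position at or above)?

diminished sixth

The 3rd of G♯7#9 (G♯ dominant seventh sharp nine) is B♯; the 7th of A♭+maj7 is G.
6 letter names make it a sixth; at 7 semitones (a whole step narrower than major) the quality is diminished.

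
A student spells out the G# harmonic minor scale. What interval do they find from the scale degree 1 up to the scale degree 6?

The scale runs G# A# B C# D# E F##.
So we need the interval from G# up to E.
6 letter names make it a sixth; at 8 semitones (a half step narrower than major) the quality is minor.

m6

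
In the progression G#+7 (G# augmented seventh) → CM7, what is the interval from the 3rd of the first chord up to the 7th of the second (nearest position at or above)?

G#+7 (G# augmented seventh) has B# as its 3rd, and CM7 has B as its 7th.
B# up to B is 11 semitones, a half step narrower than a perfect octave, so the interval is diminished.

d8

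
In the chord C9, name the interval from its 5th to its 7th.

minor third

C9: C E G Bb D.
So we need the interval from G up to Bb.
G up to Bb is 3 semitones, a half step narrower than a major third, so the interval is minor.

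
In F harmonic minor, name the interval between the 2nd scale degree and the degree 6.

diminished fifth

The scale runs F G Ab Bb C Db E.
That puts G below Db.
From G to Db: 6 semitones over a fifth = diminished.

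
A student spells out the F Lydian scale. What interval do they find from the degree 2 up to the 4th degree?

F lydian: F G A B C D E.
That puts G below B.
From G to B is 4 semitones, exactly the major third.

major 3rd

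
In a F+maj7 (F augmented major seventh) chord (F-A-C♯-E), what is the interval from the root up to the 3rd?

The root is F and the 3rd is A.
F up to A spans 3 letter names and 4 semitones — a major third.

major third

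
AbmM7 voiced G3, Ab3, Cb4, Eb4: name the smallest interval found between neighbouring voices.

Adjacent intervals: G3→Ab3 = minor second; Ab3→Cb4 = minor third; Cb4→Eb4 = major third.
The smallest is G3 to Ab3, a minor second (1 semitone).

minor 2nd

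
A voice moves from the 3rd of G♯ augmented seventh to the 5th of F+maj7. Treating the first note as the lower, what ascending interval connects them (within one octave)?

minor second

G♯ augmented seventh has B♯ as its 3rd, and F+maj7 has C♯ as its 5th.
B♯ up to C♯ is 1 semitone, a half step narrower than a major second, so the interval is minor.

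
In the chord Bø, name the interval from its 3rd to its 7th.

Bø7 (B half-diminished seventh) is spelled B D F A.
So we need the interval from D up to A.
From D to A is 7 semitones, exactly the perfect fifth.

perfect 5th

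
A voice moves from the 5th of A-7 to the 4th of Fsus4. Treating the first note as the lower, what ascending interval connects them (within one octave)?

d5

The 5th of A-7 is E; the 4th of Fsus4 is B♭.
From E to B♭: 6 semitones over a fifth = diminished.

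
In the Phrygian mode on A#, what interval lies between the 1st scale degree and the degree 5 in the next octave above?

perfect twelfth

A# phrygian: A# B C# D# E# F# G#.
That puts A# below E#.
A# up to E# spans 12 letter names and 19 semitones — a perfect twelfth.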